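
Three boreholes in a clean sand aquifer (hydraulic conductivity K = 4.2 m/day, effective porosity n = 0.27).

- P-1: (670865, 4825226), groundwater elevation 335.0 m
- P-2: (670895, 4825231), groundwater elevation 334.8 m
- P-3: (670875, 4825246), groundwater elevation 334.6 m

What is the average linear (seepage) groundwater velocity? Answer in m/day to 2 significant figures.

With h = a·x + b·y + c and P-1 as origin, the differences give:
  30·a + 5·b = -0.2
  10·a + 20·b = -0.4
Eliminate b (×20 and ×5, subtract): 550·a = -2.00 → a = ∂h/∂x = -0.003636
Back-substitute: b = ∂h/∂y = -0.01818.
|∇h| = √(-0.003636² + -0.01818²) = 0.01854
Seepage velocity v = K·i/n = 4.2 × 0.01854 / 0.27 = 0.2884 m/day.

0.29 m/day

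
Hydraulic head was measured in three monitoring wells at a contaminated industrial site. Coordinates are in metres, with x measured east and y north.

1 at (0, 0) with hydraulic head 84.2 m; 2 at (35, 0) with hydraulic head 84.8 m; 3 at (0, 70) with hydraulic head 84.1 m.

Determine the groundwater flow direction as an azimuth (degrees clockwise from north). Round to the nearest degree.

275°

∂h/∂x = (84.8 − 84.2) / (35 − 0) = +0.01714
∂h/∂y = (84.1 − 84.2) / (70 − 0) = -0.001429
Flow direction (−∇h) has components (-0.01714 E, +0.001429 N).
Azimuth = atan2(E, N) = atan2(-0.01714, +0.001429) = 274.8° ≈ 275°.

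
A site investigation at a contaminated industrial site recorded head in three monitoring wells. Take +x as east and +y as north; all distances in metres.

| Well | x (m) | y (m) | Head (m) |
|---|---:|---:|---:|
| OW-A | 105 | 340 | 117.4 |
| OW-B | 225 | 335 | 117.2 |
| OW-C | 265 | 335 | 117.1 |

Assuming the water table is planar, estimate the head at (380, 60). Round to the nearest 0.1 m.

Differences from OW-A: to OW-B (Δx, Δy, Δh) = (120, -5, -0.2); to OW-C = (160, -5, -0.3).
Determinant of the coordinate differences = 120·(-5) − 160·(-5) = 200.
∂h/∂x = [(-0.2)·(-5) − (-0.3)·(-5)] / 200 = -0.002500
∂h/∂y = [120·(-0.3) − 160·(-0.2)] / 200 = -0.02000
h(380, 60) = 117.4 + (-0.002500)·(275) + (-0.02000)·(-280) = 117.4 -0.688 +5.600 = 122.313 m.

122.3 m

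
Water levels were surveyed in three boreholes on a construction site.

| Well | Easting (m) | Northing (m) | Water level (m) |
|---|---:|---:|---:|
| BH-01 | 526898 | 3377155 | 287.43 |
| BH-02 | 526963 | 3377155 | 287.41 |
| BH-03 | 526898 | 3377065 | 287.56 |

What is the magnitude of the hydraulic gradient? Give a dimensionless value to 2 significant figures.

∂h/∂x = (287.41 − 287.43) / (526963 − 526898) = -0.0003077
∂h/∂y = (287.56 − 287.43) / (3377065 − 3377155) = -0.001444
|∇h| = √(-0.0003077² + -0.001444²) = 0.001476

0.0015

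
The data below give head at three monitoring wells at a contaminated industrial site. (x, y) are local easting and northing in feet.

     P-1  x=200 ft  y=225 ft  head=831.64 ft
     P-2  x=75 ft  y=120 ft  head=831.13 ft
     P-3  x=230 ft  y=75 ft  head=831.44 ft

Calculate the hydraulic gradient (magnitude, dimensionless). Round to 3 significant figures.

Three-point gradient (reference P-1): Δ to P-2 = (-125, -105, -0.51), Δ to P-3 = (30, -150, -0.20).
∂h/∂x = +0.002534, ∂h/∂y = +0.001840 (det = 21900).
|∇h| = √(0.002534² + 0.001840²) = 0.003132

0.00313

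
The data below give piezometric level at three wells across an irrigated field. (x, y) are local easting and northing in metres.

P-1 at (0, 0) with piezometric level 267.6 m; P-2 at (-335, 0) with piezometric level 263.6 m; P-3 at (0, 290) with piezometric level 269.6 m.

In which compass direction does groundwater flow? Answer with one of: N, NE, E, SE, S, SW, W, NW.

SW

∂h/∂x = (263.6 − 267.6) / (-335 − 0) = +0.01194
∂h/∂y = (269.6 − 267.6) / (290 − 0) = +0.006897
Flow = −∇h = (-0.01194 east, -0.006897 north), which points southwest.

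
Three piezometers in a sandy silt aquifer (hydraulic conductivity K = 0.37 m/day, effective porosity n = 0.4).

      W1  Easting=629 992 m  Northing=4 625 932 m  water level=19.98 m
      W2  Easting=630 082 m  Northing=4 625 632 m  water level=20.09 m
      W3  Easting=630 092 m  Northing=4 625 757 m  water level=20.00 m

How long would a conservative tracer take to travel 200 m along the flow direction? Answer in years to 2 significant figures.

520 years

With h = a·x + b·y + c and W1 as origin, the differences give:
  90·a + (-300)·b = +0.11
  100·a + (-175)·b = +0.02
Eliminate b (×(-175) and ×(-300), subtract): 14250·a = -13.250 → a = ∂h/∂x = -0.0009298
Back-substitute: b = ∂h/∂y = -0.0006456.
|∇h| = √(-0.0009298² + -0.0006456²) = 0.001132
Seepage velocity v = K·i/n = 0.37 × 0.001132 / 0.4 = 0.001047 m/day.
t = 200 / 0.001047 = 1.91e+05 days = 523 years.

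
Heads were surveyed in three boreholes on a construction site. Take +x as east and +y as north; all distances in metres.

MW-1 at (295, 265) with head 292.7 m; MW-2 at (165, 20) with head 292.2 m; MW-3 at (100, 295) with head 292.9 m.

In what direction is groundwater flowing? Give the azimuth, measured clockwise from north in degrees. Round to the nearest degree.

With h = a·x + b·y + c and MW-1 as origin, the differences give:
  (-130)·a + (-245)·b = -0.5
  (-195)·a + 30·b = +0.2
Eliminate b (×30 and ×(-245), subtract): -51675·a = 34.00 → a = ∂h/∂x = -0.0006580
Back-substitute: b = ∂h/∂y = +0.002390.
Flow direction (−∇h) has components (+0.0006580 E, -0.002390 N).
Azimuth = atan2(E, N) = atan2(+0.0006580, -0.002390) = 164.6° ≈ 165°.

165°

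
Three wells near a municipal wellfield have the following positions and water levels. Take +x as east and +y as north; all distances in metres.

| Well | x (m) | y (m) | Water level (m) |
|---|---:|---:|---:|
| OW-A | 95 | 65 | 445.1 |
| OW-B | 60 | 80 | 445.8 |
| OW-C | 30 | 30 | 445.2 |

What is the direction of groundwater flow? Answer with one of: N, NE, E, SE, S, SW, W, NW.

With h = a·x + b·y + c and OW-A as origin, the differences give:
  (-35)·a + 15·b = +0.7
  (-65)·a + (-35)·b = +0.1
Eliminate b (×(-35) and ×15, subtract): 2200·a = -26.00 → a = ∂h/∂x = -0.01182
Back-substitute: b = ∂h/∂y = +0.01909.
Flow = −∇h = (+0.01182 east, -0.01909 north), which points southeast.

SE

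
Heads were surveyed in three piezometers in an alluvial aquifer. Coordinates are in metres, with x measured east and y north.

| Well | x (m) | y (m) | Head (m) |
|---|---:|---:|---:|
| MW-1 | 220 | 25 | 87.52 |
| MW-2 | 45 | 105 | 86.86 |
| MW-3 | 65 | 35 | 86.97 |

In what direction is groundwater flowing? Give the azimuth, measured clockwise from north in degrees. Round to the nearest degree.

Three-point gradient (reference MW-1): Δ to MW-2 = (-175, 80, -0.66), Δ to MW-3 = (-155, 10, -0.55).
∂h/∂x = +0.003512, ∂h/∂y = -0.0005681 (det = 10650).
Flow direction (−∇h) has components (-0.003512 E, +0.0005681 N).
Azimuth = atan2(E, N) = atan2(-0.003512, +0.0005681) = 279.2° ≈ 279°.

279°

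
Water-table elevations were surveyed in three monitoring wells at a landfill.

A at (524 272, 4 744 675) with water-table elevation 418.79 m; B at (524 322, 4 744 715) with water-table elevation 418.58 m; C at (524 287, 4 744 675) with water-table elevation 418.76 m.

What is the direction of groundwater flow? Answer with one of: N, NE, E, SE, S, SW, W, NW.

Taking A as reference: B−A = (50, 40, -0.21); C−A = (15, 0, -0.03).
Solve a·Δx + b·Δy = Δh: det = 50·0 − 15·40 = -600.
∂h/∂x = [(-0.21)·0 − (-0.03)·40] / -600 = -0.002000
∂h/∂y = [50·(-0.03) − 15·(-0.21)] / -600 = -0.002750
Flow = −∇h = (+0.002000 east, +0.002750 north), which points northeast.

NE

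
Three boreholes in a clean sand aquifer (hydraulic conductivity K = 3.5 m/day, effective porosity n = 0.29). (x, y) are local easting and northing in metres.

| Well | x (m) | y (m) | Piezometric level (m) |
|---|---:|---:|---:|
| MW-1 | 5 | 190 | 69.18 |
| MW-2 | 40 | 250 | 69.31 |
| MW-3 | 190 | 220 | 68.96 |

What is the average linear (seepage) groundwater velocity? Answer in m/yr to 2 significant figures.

16 m/yr

With h = a·x + b·y + c and MW-1 as origin, the differences give:
  35·a + 60·b = +0.13
  185·a + 30·b = -0.22
Eliminate b (×30 and ×60, subtract): -10050·a = 17.100 → a = ∂h/∂x = -0.001701
Back-substitute: b = ∂h/∂y = +0.003159.
|∇h| = √(-0.001701² + 0.003159²) = 0.003588
Seepage velocity v = K·i/n = 3.5 × 0.003588 / 0.29 = 0.0433 m/day = 15.82 m/yr.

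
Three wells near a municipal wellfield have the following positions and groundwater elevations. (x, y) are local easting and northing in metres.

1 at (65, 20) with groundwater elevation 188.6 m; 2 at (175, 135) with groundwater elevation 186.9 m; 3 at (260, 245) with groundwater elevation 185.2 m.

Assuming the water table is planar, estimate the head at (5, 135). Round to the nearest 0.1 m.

186.3 m

Three-point gradient (reference 1): Δ to 2 = (110, 115, -1.7), Δ to 3 = (195, 225, -3.4).
∂h/∂x = +0.003656, ∂h/∂y = -0.01828 (det = 2325).
h(5, 135) = 188.6 + (+0.003656)·(-60) + (-0.01828)·(115) = 188.6 -0.219 -2.102 = 186.278 m.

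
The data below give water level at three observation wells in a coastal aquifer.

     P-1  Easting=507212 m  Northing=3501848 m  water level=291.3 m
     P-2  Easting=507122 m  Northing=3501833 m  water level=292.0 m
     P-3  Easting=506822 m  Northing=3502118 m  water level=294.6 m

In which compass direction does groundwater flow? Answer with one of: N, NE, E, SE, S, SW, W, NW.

E

Taking P-1 as reference: P-2−P-1 = (-90, -15, +0.7); P-3−P-1 = (-390, 270, +3.3).
Determinant of the coordinate differences = (-90)·270 − (-390)·(-15) = -30150.
∂h/∂x = [(+0.7)·270 − (+3.3)·(-15)] / -30150 = -0.007910
∂h/∂y = [(-90)·(+3.3) − (-390)·(+0.7)] / -30150 = +0.0007960
Flow = −∇h = (+0.007910 east, -0.0007960 north), which points east.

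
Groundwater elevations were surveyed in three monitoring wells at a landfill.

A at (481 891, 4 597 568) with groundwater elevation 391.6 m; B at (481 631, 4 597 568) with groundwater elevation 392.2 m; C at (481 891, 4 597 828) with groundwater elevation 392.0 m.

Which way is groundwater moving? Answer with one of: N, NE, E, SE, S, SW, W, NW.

∂h/∂x = (392.2 − 391.6) / (481631 − 481891) = -0.002308
∂h/∂y = (392.0 − 391.6) / (4597828 − 4597568) = +0.001538
Flow = −∇h = (+0.002308 east, -0.001538 north), which points southeast.

SE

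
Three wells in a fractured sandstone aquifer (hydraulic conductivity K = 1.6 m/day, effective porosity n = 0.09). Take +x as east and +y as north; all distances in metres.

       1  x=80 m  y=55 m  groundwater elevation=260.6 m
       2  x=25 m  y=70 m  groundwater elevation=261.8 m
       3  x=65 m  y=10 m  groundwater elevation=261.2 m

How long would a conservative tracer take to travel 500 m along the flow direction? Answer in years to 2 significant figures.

With h = a·x + b·y + c and 1 as origin, the differences give:
  (-55)·a + 15·b = +1.2
  (-15)·a + (-45)·b = +0.6
Eliminate b (×(-45) and ×15, subtract): 2700·a = -63.00 → a = ∂h/∂x = -0.02333
Back-substitute: b = ∂h/∂y = -0.005556.
|∇h| = √(-0.02333² + -0.005556²) = 0.02398
Seepage velocity v = K·i/n = 1.6 × 0.02398 / 0.09 = 0.4263 m/day.
t = 500 / 0.4263 = 1173 days = 3.21 years.

3.2 years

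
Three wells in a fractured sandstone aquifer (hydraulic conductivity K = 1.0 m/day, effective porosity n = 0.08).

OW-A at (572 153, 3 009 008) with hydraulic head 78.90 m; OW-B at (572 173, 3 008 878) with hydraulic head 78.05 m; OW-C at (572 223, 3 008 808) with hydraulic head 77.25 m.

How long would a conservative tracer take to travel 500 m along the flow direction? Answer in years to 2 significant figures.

11 years

With h = a·x + b·y + c and OW-A as origin, the differences give:
  20·a + (-130)·b = -0.85
  70·a + (-200)·b = -1.65
Eliminate b (×(-200) and ×(-130), subtract): 5100·a = -44.500 → a = ∂h/∂x = -0.008725
Back-substitute: b = ∂h/∂y = +0.005196.
|∇h| = √(-0.008725² + 0.005196²) = 0.01016
Seepage velocity v = K·i/n = 1.0 × 0.01016 / 0.08 = 0.127 m/day.
t = 500 / 0.127 = 3937 days = 10.8 years.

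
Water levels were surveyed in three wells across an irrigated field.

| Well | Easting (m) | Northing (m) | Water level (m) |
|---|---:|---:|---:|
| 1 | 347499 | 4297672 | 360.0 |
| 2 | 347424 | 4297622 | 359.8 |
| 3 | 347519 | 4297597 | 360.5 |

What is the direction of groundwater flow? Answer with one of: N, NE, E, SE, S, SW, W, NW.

NW

With h = a·x + b·y + c and 1 as origin, the differences give:
  (-75)·a + (-50)·b = -0.2
  20·a + (-75)·b = +0.5
Eliminate b (×(-75) and ×(-50), subtract): 6625·a = 40.00 → a = ∂h/∂x = +0.006038
Back-substitute: b = ∂h/∂y = -0.005057.
Flow = −∇h = (-0.006038 east, +0.005057 north), which points northwest.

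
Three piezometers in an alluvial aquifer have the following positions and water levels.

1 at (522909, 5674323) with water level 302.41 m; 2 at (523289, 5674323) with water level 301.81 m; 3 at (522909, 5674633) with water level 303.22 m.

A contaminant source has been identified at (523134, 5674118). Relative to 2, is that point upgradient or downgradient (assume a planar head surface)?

∂h/∂x = (301.81 − 302.41) / (523289 − 522909) = -0.001579
∂h/∂y = (303.22 − 302.41) / (5674633 − 5674323) = +0.002613
Head at (523134, 5674118) = 302.41 + (-0.001579)·(225) + (+0.002613)·(-205) = 301.52 m.
That is lower than the 301.81 m at 2, so the point is downgradient.

downgradient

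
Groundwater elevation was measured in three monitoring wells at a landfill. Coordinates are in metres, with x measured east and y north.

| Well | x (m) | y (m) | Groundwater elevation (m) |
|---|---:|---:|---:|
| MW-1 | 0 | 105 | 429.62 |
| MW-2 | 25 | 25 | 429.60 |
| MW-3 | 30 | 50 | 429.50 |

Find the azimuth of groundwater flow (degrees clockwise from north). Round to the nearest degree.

With h = a·x + b·y + c and MW-1 as origin, the differences give:
  25·a + (-80)·b = -0.02
  30·a + (-55)·b = -0.12
Eliminate b (×(-55) and ×(-80), subtract): 1025·a = -8.500 → a = ∂h/∂x = -0.008293
Back-substitute: b = ∂h/∂y = -0.002341.
Flow direction (−∇h) has components (+0.008293 E, +0.002341 N).
Azimuth = atan2(E, N) = atan2(+0.008293, +0.002341) = 74.2° ≈ 074°.

074°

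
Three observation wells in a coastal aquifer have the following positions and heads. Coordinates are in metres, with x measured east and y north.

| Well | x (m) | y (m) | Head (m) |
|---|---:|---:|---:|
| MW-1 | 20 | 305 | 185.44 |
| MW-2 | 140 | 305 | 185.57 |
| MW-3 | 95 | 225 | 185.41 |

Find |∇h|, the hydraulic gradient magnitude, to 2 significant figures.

Differences from MW-1: to MW-2 (Δx, Δy, Δh) = (120, 0, +0.13); to MW-3 = (75, -80, -0.03).
Determinant of the coordinate differences = 120·(-80) − 75·0 = -9600.
∂h/∂x = [(+0.13)·(-80) − (-0.03)·0] / -9600 = +0.001083
∂h/∂y = [120·(-0.03) − 75·(+0.13)] / -9600 = +0.001391
|∇h| = √(0.001083² + 0.001391²) = 0.001763

0.0018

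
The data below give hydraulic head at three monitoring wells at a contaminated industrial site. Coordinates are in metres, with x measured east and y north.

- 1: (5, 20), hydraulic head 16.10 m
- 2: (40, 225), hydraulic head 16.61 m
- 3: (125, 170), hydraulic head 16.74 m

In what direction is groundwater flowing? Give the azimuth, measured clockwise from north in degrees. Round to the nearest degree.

Taking 1 as reference: 2−1 = (35, 205, +0.51); 3−1 = (120, 150, +0.64).
Determinant of the coordinate differences = 35·150 − 120·205 = -19350.
∂h/∂x = [(+0.51)·150 − (+0.64)·205] / -19350 = +0.002827
∂h/∂y = [35·(+0.64) − 120·(+0.51)] / -19350 = +0.002005
Flow direction (−∇h) has components (-0.002827 E, -0.002005 N).
Azimuth = atan2(E, N) = atan2(-0.002827, -0.002005) = 234.7° ≈ 235°.

235°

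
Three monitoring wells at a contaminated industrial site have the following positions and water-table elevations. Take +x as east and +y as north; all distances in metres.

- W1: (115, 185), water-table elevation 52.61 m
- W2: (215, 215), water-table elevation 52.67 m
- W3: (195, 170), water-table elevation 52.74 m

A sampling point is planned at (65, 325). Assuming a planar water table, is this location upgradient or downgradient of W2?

With h = a·x + b·y + c and W1 as origin, the differences give:
  100·a + 30·b = +0.06
  80·a + (-15)·b = +0.13
Eliminate b (×(-15) and ×30, subtract): -3900·a = -4.800 → a = ∂h/∂x = +0.001231
Back-substitute: b = ∂h/∂y = -0.002103.
Head at (65, 325) = 52.61 + (+0.001231)·(-50) + (-0.002103)·(140) = 52.25 m.
That is lower than the 52.67 m at W2, so the point is downgradient.

downgradient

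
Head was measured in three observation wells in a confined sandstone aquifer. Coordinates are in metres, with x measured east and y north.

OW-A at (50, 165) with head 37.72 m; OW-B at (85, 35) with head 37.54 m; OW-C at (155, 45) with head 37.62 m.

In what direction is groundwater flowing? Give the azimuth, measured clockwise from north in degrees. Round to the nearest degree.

Differences from OW-A: to OW-B (Δx, Δy, Δh) = (35, -130, -0.18); to OW-C = (105, -120, -0.10).
Solve a·Δx + b·Δy = Δh: det = 35·(-120) − 105·(-130) = 9450.
∂h/∂x = [(-0.18)·(-120) − (-0.10)·(-130)] / 9450 = +0.0009101
∂h/∂y = [35·(-0.10) − 105·(-0.18)] / 9450 = +0.001630
Flow direction (−∇h) has components (-0.0009101 E, -0.001630 N).
Azimuth = atan2(E, N) = atan2(-0.0009101, -0.001630) = 209.2° ≈ 209°.

209°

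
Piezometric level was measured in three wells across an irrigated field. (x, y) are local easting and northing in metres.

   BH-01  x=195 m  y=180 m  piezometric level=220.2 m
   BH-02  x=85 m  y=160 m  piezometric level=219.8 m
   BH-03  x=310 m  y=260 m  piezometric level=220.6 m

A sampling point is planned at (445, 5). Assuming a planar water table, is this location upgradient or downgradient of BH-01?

Three-point gradient (reference BH-01): Δ to BH-02 = (-110, -20, -0.4), Δ to BH-03 = (115, 80, +0.4).
∂h/∂x = +0.003692, ∂h/∂y = -0.0003077 (det = -6500).
Head at (445, 5) = 220.2 + (+0.003692)·(250) + (-0.0003077)·(-175) = 221.18 m.
That is higher than the 220.2 m at BH-01, so the point is upgradient.

upgradient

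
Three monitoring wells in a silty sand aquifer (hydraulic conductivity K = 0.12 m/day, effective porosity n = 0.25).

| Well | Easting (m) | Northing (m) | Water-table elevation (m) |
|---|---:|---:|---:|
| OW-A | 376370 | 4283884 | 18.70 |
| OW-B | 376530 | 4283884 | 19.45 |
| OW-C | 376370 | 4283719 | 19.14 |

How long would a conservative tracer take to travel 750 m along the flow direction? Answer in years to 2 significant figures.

∂h/∂x = (19.45 − 18.70) / (376530 − 376370) = +0.004687
∂h/∂y = (19.14 − 18.70) / (4283719 − 4283884) = -0.002667
|∇h| = √(0.004687² + -0.002667²) = 0.005393
Seepage velocity v = K·i/n = 0.12 × 0.005393 / 0.25 = 0.002589 m/day.
t = 750 / 0.002589 = 2.897e+05 days = 793 years.

790 years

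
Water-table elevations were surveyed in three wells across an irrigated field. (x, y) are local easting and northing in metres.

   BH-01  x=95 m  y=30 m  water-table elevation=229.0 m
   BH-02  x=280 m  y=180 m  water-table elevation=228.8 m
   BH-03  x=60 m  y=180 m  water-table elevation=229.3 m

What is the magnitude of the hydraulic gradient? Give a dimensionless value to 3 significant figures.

0.00271

Taking BH-01 as reference: BH-02−BH-01 = (185, 150, -0.2); BH-03−BH-01 = (-35, 150, +0.3).
Determinant of the coordinate differences = 185·150 − (-35)·150 = 33000.
∂h/∂x = [(-0.2)·150 − (+0.3)·150] / 33000 = -0.002273
∂h/∂y = [185·(+0.3) − (-35)·(-0.2)] / 33000 = +0.001470
|∇h| = √(-0.002273² + 0.001470²) = 0.002707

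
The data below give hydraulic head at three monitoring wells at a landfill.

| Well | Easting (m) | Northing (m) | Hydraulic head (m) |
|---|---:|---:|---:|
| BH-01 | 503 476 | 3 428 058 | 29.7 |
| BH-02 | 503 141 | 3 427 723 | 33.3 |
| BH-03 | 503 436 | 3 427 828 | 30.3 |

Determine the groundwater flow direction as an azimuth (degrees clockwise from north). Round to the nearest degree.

085°

Taking BH-01 as reference: BH-02−BH-01 = (-335, -335, +3.6); BH-03−BH-01 = (-40, -230, +0.6).
Solve a·Δx + b·Δy = Δh: det = (-335)·(-230) − (-40)·(-335) = 63650.
∂h/∂x = [(+3.6)·(-230) − (+0.6)·(-335)] / 63650 = -0.009851
∂h/∂y = [(-335)·(+0.6) − (-40)·(+3.6)] / 63650 = -0.0008955
Flow direction (−∇h) has components (+0.009851 E, +0.0008955 N).
Azimuth = atan2(E, N) = atan2(+0.009851, +0.0008955) = 84.8° ≈ 085°.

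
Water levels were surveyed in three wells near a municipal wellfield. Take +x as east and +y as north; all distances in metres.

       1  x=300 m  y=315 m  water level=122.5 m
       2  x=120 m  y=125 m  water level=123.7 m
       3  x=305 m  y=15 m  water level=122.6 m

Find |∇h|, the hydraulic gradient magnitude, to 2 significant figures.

Differences from 1: to 2 (Δx, Δy, Δh) = (-180, -190, +1.2); to 3 = (5, -300, +0.1).
Solve a·Δx + b·Δy = Δh: det = (-180)·(-300) − 5·(-190) = 54950.
∂h/∂x = [(+1.2)·(-300) − (+0.1)·(-190)] / 54950 = -0.006206
∂h/∂y = [(-180)·(+0.1) − 5·(+1.2)] / 54950 = -0.0004368
|∇h| = √(-0.006206² + -0.0004368²) = 0.006221

0.0062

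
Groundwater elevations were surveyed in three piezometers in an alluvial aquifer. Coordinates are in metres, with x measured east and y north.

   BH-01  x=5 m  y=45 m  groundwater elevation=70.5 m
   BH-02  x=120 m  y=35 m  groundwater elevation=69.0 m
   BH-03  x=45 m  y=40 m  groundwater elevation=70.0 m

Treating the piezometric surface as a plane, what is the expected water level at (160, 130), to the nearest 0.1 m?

With h = a·x + b·y + c and BH-01 as origin, the differences give:
  115·a + (-10)·b = -1.5
  40·a + (-5)·b = -0.5
Eliminate b (×(-5) and ×(-10), subtract): -175·a = 2.50 → a = ∂h/∂x = -0.01429
Back-substitute: b = ∂h/∂y = -0.01429.
h(160, 130) = 70.5 + (-0.01429)·(155) + (-0.01429)·(85) = 70.5 -2.214 -1.214 = 67.071 m.

67.1 m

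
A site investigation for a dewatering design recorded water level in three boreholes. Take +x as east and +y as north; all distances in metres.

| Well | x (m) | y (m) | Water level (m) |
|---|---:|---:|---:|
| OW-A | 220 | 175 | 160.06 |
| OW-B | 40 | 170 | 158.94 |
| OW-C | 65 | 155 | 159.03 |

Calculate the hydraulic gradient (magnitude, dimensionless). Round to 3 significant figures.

0.00740

Differences from OW-A: to OW-B (Δx, Δy, Δh) = (-180, -5, -1.12); to OW-C = (-155, -20, -1.03).
Solve a·Δx + b·Δy = Δh: det = (-180)·(-20) − (-155)·(-5) = 2825.
∂h/∂x = [(-1.12)·(-20) − (-1.03)·(-5)] / 2825 = +0.006106
∂h/∂y = [(-180)·(-1.03) − (-155)·(-1.12)] / 2825 = +0.004177
|∇h| = √(0.006106² + 0.004177²) = 0.007398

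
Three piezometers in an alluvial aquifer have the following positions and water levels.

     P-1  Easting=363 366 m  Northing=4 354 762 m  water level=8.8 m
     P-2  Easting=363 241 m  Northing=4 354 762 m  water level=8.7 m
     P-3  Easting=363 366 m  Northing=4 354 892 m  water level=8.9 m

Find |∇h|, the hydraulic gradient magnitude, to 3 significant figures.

∂h/∂x = (8.7 − 8.8) / (363241 − 363366) = +0.0008000
∂h/∂y = (8.9 − 8.8) / (4354892 − 4354762) = +0.0007692
|∇h| = √(0.0008000² + 0.0007692²) = 0.00111

0.00111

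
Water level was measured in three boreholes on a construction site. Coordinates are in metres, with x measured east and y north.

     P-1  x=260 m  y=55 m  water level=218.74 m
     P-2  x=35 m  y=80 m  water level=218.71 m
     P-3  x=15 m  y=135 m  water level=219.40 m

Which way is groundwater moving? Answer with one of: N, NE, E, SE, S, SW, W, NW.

S

Three-point gradient (reference P-1): Δ to P-2 = (-225, 25, -0.03), Δ to P-3 = (-245, 80, +0.66).
∂h/∂x = +0.001592, ∂h/∂y = +0.01312 (det = -11875).
Flow = −∇h = (-0.001592 east, -0.01312 north), which points south.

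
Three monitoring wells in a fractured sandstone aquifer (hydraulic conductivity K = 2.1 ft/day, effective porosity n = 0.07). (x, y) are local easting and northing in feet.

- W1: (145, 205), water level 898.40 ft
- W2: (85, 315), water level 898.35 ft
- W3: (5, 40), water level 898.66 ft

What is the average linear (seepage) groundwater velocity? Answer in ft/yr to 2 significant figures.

13 ft/yr

Taking W1 as reference: W2−W1 = (-60, 110, -0.05); W3−W1 = (-140, -165, +0.26).
Determinant of the coordinate differences = (-60)·(-165) − (-140)·110 = 25300.
∂h/∂x = [(-0.05)·(-165) − (+0.26)·110] / 25300 = -0.0008043
∂h/∂y = [(-60)·(+0.26) − (-140)·(-0.05)] / 25300 = -0.0008933
|∇h| = √(-0.0008043² + -0.0008933²) = 0.001202
Seepage velocity v = K·i/n = 2.1 × 0.001202 / 0.07 = 0.03606 ft/day = 13.17 ft/yr.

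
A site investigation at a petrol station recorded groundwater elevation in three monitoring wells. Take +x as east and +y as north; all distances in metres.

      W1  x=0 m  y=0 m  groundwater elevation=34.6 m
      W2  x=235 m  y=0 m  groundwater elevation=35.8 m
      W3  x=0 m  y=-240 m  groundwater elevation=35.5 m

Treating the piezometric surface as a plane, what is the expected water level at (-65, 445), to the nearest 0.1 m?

32.6 m

∂h/∂x = (35.8 − 34.6) / (235 − 0) = +0.005106
∂h/∂y = (35.5 − 34.6) / (-240 − 0) = -0.003750
h(-65, 445) = 34.6 + (+0.005106)·(-65) + (-0.003750)·(445) = 34.6 -0.332 -1.669 = 32.599 m.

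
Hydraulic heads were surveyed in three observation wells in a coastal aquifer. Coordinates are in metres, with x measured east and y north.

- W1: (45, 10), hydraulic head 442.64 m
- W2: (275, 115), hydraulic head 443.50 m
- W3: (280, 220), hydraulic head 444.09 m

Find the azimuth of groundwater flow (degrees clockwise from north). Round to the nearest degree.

Differences from W1: to W2 (Δx, Δy, Δh) = (230, 105, +0.86); to W3 = (235, 210, +1.45).
Solve a·Δx + b·Δy = Δh: det = 230·210 − 235·105 = 23625.
∂h/∂x = [(+0.86)·210 − (+1.45)·105] / 23625 = +0.001200
∂h/∂y = [230·(+1.45) − 235·(+0.86)] / 23625 = +0.005562
Flow direction (−∇h) has components (-0.001200 E, -0.005562 N).
Azimuth = atan2(E, N) = atan2(-0.001200, -0.005562) = 192.2° ≈ 192°.

192°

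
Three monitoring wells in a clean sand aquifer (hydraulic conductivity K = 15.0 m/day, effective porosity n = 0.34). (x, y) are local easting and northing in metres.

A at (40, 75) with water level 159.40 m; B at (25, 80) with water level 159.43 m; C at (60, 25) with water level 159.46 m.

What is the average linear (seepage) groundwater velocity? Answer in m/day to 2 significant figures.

0.16 m/day

With h = a·x + b·y + c and A as origin, the differences give:
  (-15)·a + 5·b = +0.03
  20·a + (-50)·b = +0.06
Eliminate b (×(-50) and ×5, subtract): 650·a = -1.800 → a = ∂h/∂x = -0.002769
Back-substitute: b = ∂h/∂y = -0.002308.
|∇h| = √(-0.002769² + -0.002308²) = 0.003605
Seepage velocity v = K·i/n = 15.0 × 0.003605 / 0.34 = 0.159 m/day.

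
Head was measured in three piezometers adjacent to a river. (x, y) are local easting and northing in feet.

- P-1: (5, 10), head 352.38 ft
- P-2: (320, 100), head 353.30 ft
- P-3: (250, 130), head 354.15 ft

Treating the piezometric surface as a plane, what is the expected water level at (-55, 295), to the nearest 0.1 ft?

Taking P-1 as reference: P-2−P-1 = (315, 90, +0.92); P-3−P-1 = (245, 120, +1.77).
Solve a·Δx + b·Δy = Δh: det = 315·120 − 245·90 = 15750.
∂h/∂x = [(+0.92)·120 − (+1.77)·90] / 15750 = -0.003105
∂h/∂y = [315·(+1.77) − 245·(+0.92)] / 15750 = +0.02109
h(-55, 295) = 352.38 + (-0.003105)·(-60) + (+0.02109)·(285) = 352.38 +0.186 +6.010 = 358.577 ft.

358.6 ft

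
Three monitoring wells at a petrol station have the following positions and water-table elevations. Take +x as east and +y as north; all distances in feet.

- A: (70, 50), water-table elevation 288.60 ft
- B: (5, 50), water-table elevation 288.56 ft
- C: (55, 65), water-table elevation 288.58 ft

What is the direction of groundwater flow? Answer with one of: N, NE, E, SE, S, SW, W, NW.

With h = a·x + b·y + c and A as origin, the differences give:
  (-65)·a + 0·b = -0.04
  (-15)·a + 15·b = -0.02
Eliminate b (×15 and ×0, subtract): -975·a = -0.600 → a = ∂h/∂x = +0.0006154
Back-substitute: b = ∂h/∂y = -0.0007179.
Flow = −∇h = (-0.0006154 east, +0.0007179 north), which points northwest.

NW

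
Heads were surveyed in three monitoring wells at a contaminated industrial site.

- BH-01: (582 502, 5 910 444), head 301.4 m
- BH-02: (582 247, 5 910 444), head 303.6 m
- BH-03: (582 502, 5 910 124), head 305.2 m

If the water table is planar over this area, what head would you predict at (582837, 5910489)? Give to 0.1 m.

∂h/∂x = (303.6 − 301.4) / (582247 − 582502) = -0.008627
∂h/∂y = (305.2 − 301.4) / (5910124 − 5910444) = -0.01188
h(582837, 5910489) = 301.4 + (-0.008627)·(335) + (-0.01188)·(45) = 301.4 -2.890 -0.534 = 297.975 m.

298.0 m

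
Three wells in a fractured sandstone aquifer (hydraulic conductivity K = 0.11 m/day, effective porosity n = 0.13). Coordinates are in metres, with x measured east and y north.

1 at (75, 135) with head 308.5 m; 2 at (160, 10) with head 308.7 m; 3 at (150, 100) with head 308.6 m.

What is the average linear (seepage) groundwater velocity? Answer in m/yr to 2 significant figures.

Three-point gradient (reference 1): Δ to 2 = (85, -125, +0.2), Δ to 3 = (75, -35, +0.1).
∂h/∂x = +0.0008594, ∂h/∂y = -0.001016 (det = 6400).
|∇h| = √(0.0008594² + -0.001016²) = 0.001331
Seepage velocity v = K·i/n = 0.11 × 0.001331 / 0.13 = 0.001126 m/day = 0.4113 m/yr.

0.41 m/yr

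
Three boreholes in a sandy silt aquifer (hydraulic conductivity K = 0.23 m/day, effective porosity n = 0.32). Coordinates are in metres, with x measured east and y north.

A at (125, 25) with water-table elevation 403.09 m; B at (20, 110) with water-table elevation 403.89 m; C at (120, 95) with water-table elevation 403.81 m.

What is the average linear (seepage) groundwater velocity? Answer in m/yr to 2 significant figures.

Taking A as reference: B−A = (-105, 85, +0.80); C−A = (-5, 70, +0.72).
Solve a·Δx + b·Δy = Δh: det = (-105)·70 − (-5)·85 = -6925.
∂h/∂x = [(+0.80)·70 − (+0.72)·85] / -6925 = +0.0007509
∂h/∂y = [(-105)·(+0.72) − (-5)·(+0.80)] / -6925 = +0.01034
|∇h| = √(0.0007509² + 0.01034²) = 0.01037
Seepage velocity v = K·i/n = 0.23 × 0.01037 / 0.32 = 0.007453 m/day = 2.722 m/yr.

2.7 m/yr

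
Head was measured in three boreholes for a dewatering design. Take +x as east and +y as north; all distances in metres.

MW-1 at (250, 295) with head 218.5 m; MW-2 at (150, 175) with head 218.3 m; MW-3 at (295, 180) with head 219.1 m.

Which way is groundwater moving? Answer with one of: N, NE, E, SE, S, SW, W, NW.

NW

Taking MW-1 as reference: MW-2−MW-1 = (-100, -120, -0.2); MW-3−MW-1 = (45, -115, +0.6).
Determinant of the coordinate differences = (-100)·(-115) − 45·(-120) = 16900.
∂h/∂x = [(-0.2)·(-115) − (+0.6)·(-120)] / 16900 = +0.005621
∂h/∂y = [(-100)·(+0.6) − 45·(-0.2)] / 16900 = -0.003018
Flow = −∇h = (-0.005621 east, +0.003018 north), which points northwest.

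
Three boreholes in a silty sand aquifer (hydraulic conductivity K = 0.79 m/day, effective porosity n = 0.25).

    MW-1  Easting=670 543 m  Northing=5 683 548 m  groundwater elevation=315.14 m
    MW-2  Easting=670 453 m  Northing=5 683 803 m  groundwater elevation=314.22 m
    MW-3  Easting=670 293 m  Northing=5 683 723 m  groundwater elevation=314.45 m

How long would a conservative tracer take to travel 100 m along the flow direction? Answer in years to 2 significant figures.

Taking MW-1 as reference: MW-2−MW-1 = (-90, 255, -0.92); MW-3−MW-1 = (-250, 175, -0.69).
Determinant of the coordinate differences = (-90)·175 − (-250)·255 = 48000.
∂h/∂x = [(-0.92)·175 − (-0.69)·255] / 48000 = +0.0003115
∂h/∂y = [(-90)·(-0.69) − (-250)·(-0.92)] / 48000 = -0.003498
|∇h| = √(0.0003115² + -0.003498²) = 0.003512
Seepage velocity v = K·i/n = 0.79 × 0.003512 / 0.25 = 0.0111 m/day.
t = 100 / 0.0111 = 9009 days = 24.7 years.

25 years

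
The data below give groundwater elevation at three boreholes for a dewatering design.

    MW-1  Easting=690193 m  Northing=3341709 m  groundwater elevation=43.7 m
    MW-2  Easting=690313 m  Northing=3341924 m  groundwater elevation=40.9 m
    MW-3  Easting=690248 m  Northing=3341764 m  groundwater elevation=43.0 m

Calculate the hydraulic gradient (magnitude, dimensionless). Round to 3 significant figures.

With h = a·x + b·y + c and MW-1 as origin, the differences give:
  120·a + 215·b = -2.8
  55·a + 55·b = -0.7
Eliminate b (×55 and ×215, subtract): -5225·a = -3.50 → a = ∂h/∂x = +0.0006699
Back-substitute: b = ∂h/∂y = -0.01340.
|∇h| = √(0.0006699² + -0.01340²) = 0.01342

0.0134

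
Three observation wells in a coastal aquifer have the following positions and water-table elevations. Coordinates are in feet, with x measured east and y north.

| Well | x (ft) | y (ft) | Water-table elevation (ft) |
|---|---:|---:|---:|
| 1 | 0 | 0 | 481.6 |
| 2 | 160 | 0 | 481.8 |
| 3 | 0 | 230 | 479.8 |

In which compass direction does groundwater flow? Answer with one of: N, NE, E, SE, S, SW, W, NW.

∂h/∂x = (481.8 − 481.6) / (160 − 0) = +0.001250
∂h/∂y = (479.8 − 481.6) / (230 − 0) = -0.007826
Flow = −∇h = (-0.001250 east, +0.007826 north), which points north.

N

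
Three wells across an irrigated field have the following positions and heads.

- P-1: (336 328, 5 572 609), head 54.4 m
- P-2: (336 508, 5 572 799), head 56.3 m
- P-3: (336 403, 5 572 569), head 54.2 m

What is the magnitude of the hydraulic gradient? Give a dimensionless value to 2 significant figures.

Taking P-1 as reference: P-2−P-1 = (180, 190, +1.9); P-3−P-1 = (75, -40, -0.2).
Determinant of the coordinate differences = 180·(-40) − 75·190 = -21450.
∂h/∂x = [(+1.9)·(-40) − (-0.2)·190] / -21450 = +0.001772
∂h/∂y = [180·(-0.2) − 75·(+1.9)] / -21450 = +0.008322
|∇h| = √(0.001772² + 0.008322²) = 0.008509

0.0085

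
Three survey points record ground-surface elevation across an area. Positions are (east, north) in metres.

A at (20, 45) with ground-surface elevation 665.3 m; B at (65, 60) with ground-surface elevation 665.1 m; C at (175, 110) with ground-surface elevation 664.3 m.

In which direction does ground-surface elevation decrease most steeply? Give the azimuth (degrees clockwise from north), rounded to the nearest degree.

352°

Differences from A: to B (Δx, Δy, Δh) = (45, 15, -0.2); to C = (155, 65, -1.0).
Determinant of the coordinate differences = 45·65 − 155·15 = 600.
∂z/∂x = [(-0.2)·65 − (-1.0)·15] / 600 = +0.003333
∂z/∂y = [45·(-1.0) − 155·(-0.2)] / 600 = -0.02333
Steepest decrease is along −∇f: components (-0.003333 E, +0.02333 N).
Azimuth = atan2(-0.003333, +0.02333) = 351.9° ≈ 352°.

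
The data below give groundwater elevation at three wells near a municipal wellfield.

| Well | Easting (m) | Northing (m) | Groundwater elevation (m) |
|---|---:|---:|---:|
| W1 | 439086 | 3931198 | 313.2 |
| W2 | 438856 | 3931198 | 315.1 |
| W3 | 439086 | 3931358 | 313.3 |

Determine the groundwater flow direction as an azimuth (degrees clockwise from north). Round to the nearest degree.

∂h/∂x = (315.1 − 313.2) / (438856 − 439086) = -0.008261
∂h/∂y = (313.3 − 313.2) / (3931358 − 3931198) = +0.0006250
Flow direction (−∇h) has components (+0.008261 E, -0.0006250 N).
Azimuth = atan2(E, N) = atan2(+0.008261, -0.0006250) = 94.3° ≈ 094°.

094°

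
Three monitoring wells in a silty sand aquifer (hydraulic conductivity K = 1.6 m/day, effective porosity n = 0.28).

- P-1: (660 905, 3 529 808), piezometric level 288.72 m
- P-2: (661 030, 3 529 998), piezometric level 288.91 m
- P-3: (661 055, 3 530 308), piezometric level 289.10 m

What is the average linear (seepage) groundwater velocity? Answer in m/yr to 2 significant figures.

Three-point gradient (reference P-1): Δ to P-2 = (125, 190, +0.19), Δ to P-3 = (150, 500, +0.38).
∂h/∂x = +0.0006706, ∂h/∂y = +0.0005588 (det = 34000).
|∇h| = √(0.0006706² + 0.0005588²) = 0.0008729
Seepage velocity v = K·i/n = 1.6 × 0.0008729 / 0.28 = 0.004988 m/day = 1.822 m/yr.

1.8 m/yr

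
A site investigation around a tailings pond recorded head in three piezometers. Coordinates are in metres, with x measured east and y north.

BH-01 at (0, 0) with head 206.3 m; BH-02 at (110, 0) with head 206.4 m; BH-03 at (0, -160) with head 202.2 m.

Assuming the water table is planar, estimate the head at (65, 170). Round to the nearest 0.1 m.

210.7 m

∂h/∂x = (206.4 − 206.3) / (110 − 0) = +0.0009091
∂h/∂y = (202.2 − 206.3) / (-160 − 0) = +0.02563
h(65, 170) = 206.3 + (+0.0009091)·(65) + (+0.02563)·(170) = 206.3 +0.059 +4.356 = 210.715 m.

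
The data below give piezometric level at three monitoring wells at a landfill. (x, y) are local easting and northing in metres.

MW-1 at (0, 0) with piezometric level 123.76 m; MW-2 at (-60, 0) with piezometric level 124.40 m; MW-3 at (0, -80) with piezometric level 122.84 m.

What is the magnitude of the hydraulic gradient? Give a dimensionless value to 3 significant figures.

∂h/∂x = (124.40 − 123.76) / (-60 − 0) = -0.01067
∂h/∂y = (122.84 − 123.76) / (-80 − 0) = +0.01150
|∇h| = √(-0.01067² + 0.01150²) = 0.01569

0.0157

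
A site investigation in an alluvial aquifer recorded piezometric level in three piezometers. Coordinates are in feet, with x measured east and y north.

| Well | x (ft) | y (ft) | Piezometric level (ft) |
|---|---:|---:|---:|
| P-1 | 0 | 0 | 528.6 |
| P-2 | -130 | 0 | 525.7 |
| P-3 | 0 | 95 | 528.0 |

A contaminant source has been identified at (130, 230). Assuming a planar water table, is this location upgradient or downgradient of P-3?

∂h/∂x = (525.7 − 528.6) / (-130 − 0) = +0.02231
∂h/∂y = (528.0 − 528.6) / (95 − 0) = -0.006316
Head at (130, 230) = 528.6 + (+0.02231)·(130) + (-0.006316)·(230) = 530.05 ft.
That is higher than the 528.0 ft at P-3, so the point is upgradient.

upgradient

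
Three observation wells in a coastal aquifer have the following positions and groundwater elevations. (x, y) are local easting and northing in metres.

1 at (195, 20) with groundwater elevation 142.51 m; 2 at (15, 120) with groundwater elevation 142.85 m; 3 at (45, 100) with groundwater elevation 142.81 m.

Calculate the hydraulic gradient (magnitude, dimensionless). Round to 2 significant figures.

0.0068

With h = a·x + b·y + c and 1 as origin, the differences give:
  (-180)·a + 100·b = +0.34
  (-150)·a + 80·b = +0.30
Eliminate b (×80 and ×100, subtract): 600·a = -2.800 → a = ∂h/∂x = -0.004667
Back-substitute: b = ∂h/∂y = -0.005000.
|∇h| = √(-0.004667² + -0.005000²) = 0.00684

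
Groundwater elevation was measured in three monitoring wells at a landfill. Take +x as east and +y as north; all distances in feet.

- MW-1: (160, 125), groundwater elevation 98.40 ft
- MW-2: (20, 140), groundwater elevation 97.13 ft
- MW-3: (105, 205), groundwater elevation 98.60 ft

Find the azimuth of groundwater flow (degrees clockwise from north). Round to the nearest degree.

Three-point gradient (reference MW-1): Δ to MW-2 = (-140, 15, -1.27), Δ to MW-3 = (-55, 80, +0.20).
∂h/∂x = +0.01008, ∂h/∂y = +0.009431 (det = -10375).
Flow direction (−∇h) has components (-0.01008 E, -0.009431 N).
Azimuth = atan2(E, N) = atan2(-0.01008, -0.009431) = 226.9° ≈ 227°.

227°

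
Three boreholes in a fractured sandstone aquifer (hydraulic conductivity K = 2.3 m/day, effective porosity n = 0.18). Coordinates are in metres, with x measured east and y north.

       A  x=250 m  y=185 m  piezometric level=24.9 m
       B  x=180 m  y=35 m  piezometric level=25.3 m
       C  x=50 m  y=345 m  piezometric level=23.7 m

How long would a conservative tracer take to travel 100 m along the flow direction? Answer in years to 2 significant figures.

Taking A as reference: B−A = (-70, -150, +0.4); C−A = (-200, 160, -1.2).
Solve a·Δx + b·Δy = Δh: det = (-70)·160 − (-200)·(-150) = -41200.
∂h/∂x = [(+0.4)·160 − (-1.2)·(-150)] / -41200 = +0.002816
∂h/∂y = [(-70)·(-1.2) − (-200)·(+0.4)] / -41200 = -0.003981
|∇h| = √(0.002816² + -0.003981²) = 0.004876
Seepage velocity v = K·i/n = 2.3 × 0.004876 / 0.18 = 0.0623 m/day.
t = 100 / 0.0623 = 1605 days = 4.39 years.

4.4 years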